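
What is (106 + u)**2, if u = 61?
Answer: 27889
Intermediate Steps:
(106 + u)**2 = (106 + 61)**2 = 167**2 = 27889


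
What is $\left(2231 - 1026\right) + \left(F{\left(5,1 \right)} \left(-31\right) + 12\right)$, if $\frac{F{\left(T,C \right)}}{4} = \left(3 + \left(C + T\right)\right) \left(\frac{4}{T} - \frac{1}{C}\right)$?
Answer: $\frac{7201}{5} \approx 1440.2$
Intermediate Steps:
$F{\left(T,C \right)} = 4 \left(- \frac{1}{C} + \frac{4}{T}\right) \left(3 + C + T\right)$ ($F{\left(T,C \right)} = 4 \left(3 + \left(C + T\right)\right) \left(\frac{4}{T} - \frac{1}{C}\right) = 4 \left(3 + C + T\right) \left(- \frac{1}{C} + \frac{4}{T}\right) = 4 \left(- \frac{1}{C} + \frac{4}{T}\right) \left(3 + C + T\right)$)
$\left(2231 - 1026\right) + \left(F{\left(5,1 \right)} \left(-31\right) + 12\right) = \left(2231 - 1026\right) + \left(\left(12 - \frac{12}{1} + \frac{48}{5} - \frac{20}{1} + 16 \cdot 1 \cdot \frac{1}{5}\right) \left(-31\right) + 12\right) = \left(2231 - 1026\right) + \left(\left(12 - 12 + 48 \cdot \frac{1}{5} - 20 \cdot 1 + 16 \cdot 1 \cdot \frac{1}{5}\right) \left(-31\right) + 12\right) = 1205 + \left(\left(12 - 12 + \frac{48}{5} - 20 + \frac{16}{5}\right) \left(-31\right) + 12\right) = 1205 + \left(\left(- \frac{36}{5}\right) \left(-31\right) + 12\right) = 1205 + \left(\frac{1116}{5} + 12\right) = 1205 + \frac{1176}{5} = \frac{7201}{5}$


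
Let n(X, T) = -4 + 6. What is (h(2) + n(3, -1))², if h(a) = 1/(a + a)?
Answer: 81/16 ≈ 5.0625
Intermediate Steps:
h(a) = 1/(2*a)
n(X, T) = 2
(h(2) + n(3, -1))² = ((½)/2 + 2)² = ((½)*(½) + 2)² = (¼ + 2)² = (9/4)² = 81/16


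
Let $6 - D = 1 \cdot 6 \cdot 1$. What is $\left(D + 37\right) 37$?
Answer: $1369$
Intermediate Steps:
$D = 0$ ($D = 6 - 1 \cdot 6 \cdot 1 = 6 - 6 \cdot 1 = 6 - 6 = 0$)
$\left(D + 37\right) 37 = \left(0 + 37\right) 37 = 37 \cdot 37 = 1369$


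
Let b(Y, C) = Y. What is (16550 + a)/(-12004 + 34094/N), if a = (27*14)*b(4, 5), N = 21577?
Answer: -194861887/129488107 ≈ -1.5049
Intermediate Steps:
a = 1512 (a = (27*14)*4 = 378*4 = 1512)
(16550 + a)/(-12004 + 34094/N) = (16550 + 1512)/(-12004 + 34094/21577) = 18062/(-12004 + 34094*(1/21577)) = 18062/(-12004 + 34094/21577) = 18062/(-258976214/21577) = 18062*(-21577/258976214) = -194861887/129488107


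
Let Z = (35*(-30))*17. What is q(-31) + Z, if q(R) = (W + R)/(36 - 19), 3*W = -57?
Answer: -303500/17 ≈ -17853.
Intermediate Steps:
W = -19 (W = (⅓)*(-57) = -19)
Z = -17850 (Z = -1050*17 = -17850)
q(R) = -19/17 + R/17 (q(R) = (-19 + R)/(36 - 19) = (-19 + R)/17 = (-19 + R)*(1/17) = -19/17 + R/17)
q(-31) + Z = (-19/17 + (1/17)*(-31)) - 17850 = (-19/17 - 31/17) - 17850 = -50/17 - 17850 = -303500/17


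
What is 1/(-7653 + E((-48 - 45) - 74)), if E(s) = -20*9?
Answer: -1/7833 ≈ -0.00012767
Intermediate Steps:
E(s) = -180
1/(-7653 + E((-48 - 45) - 74)) = 1/(-7653 - 180) = 1/(-7833) = -1/7833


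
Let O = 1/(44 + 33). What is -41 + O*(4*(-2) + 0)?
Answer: -3165/77 ≈ -41.104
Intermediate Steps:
O = 1/77 ≈ 0.012987
-41 + O*(4*(-2) + 0) = -41 + (4*(-2) + 0)/77 = -41 + (-8 + 0)/77 = -41 + (1/77)*(-8) = -41 - 8/77 = -3165/77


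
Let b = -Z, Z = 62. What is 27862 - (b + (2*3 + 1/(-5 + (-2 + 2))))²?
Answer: 617589/25 ≈ 24704.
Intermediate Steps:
b = -62 (b = -1*62 = -62)
27862 - (b + (2*3 + 1/(-5 + (-2 + 2))))² = 27862 - (-62 + (2*3 + 1/(-5 + (-2 + 2))))² = 27862 - (-62 + (6 + 1/(-5 + 0)))² = 27862 - (-62 + (6 + 1/(-5)))² = 27862 - (-62 + (6 - ⅕))² = 27862 - (-62 + 29/5)² = 27862 - (-281/5)² = 27862 - 1*78961/25 = 27862 - 78961/25 = 617589/25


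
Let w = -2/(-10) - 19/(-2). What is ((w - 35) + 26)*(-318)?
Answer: -1113/5 ≈ -222.60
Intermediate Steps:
w = 97/10 (w = -2*(-1/10) - 19*(-1/2) = 1/5 + 19/2 = 97/10 ≈ 9.7000)
((w - 35) + 26)*(-318) = ((97/10 - 35) + 26)*(-318) = (-253/10 + 26)*(-318) = (7/10)*(-318) = -1113/5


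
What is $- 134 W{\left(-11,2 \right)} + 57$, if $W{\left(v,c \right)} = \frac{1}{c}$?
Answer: $-10$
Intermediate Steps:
$- 134 W{\left(-11,2 \right)} + 57 = - \frac{134}{2} + 57 = \left(-134\right) \frac{1}{2} + 57 = -67 + 57 = -10$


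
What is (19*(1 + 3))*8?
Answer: 608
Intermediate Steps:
(19*(1 + 3))*8 = (19*4)*8 = 76*8 = 608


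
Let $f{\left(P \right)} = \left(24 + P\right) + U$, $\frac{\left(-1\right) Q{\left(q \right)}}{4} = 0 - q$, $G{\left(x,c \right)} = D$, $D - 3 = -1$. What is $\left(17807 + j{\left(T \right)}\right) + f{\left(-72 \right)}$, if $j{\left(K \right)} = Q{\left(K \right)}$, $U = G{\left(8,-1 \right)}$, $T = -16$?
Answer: $17697$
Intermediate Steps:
$D = 2$ ($D = 3 - 1 = 2$)
$G{\left(x,c \right)} = 2$
$U = 2$
$Q{\left(q \right)} = 4 q$ ($Q{\left(q \right)} = - 4 \left(0 - q\right) = - 4 \left(- q\right) = 4 q$)
$j{\left(K \right)} = 4 K$
$f{\left(P \right)} = 26 + P$ ($f{\left(P \right)} = \left(24 + P\right) + 2 = 26 + P$)
$\left(17807 + j{\left(T \right)}\right) + f{\left(-72 \right)} = \left(17807 + 4 \left(-16\right)\right) + \left(26 - 72\right) = \left(17807 - 64\right) - 46 = 17743 - 46 = 17697$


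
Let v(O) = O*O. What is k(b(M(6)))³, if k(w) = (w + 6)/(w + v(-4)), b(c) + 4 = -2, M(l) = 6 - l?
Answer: 0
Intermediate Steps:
v(O) = O²
b(c) = -6 (b(c) = -4 - 2 = -6)
k(w) = (6 + w)/(16 + w) (k(w) = (w + 6)/(w + (-4)²) = (6 + w)/(w + 16) = (6 + w)/(16 + w))
k(b(M(6)))³ = ((6 - 6)/(16 - 6))³ = (0/10)³ = ((⅒)*0)³ = 0³ = 0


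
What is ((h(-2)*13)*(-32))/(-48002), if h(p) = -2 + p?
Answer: -832/24001 ≈ -0.034665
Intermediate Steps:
((h(-2)*13)*(-32))/(-48002) = (((-2 - 2)*13)*(-32))/(-48002) = (-4*13*(-32))*(-1/48002) = -52*(-32)*(-1/48002) = 1664*(-1/48002) = -832/24001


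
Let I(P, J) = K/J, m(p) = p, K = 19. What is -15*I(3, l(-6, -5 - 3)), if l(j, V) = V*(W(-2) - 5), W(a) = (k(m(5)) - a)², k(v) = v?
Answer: 285/352 ≈ 0.80966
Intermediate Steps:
W(a) = (5 - a)²
l(j, V) = 44*V (l(j, V) = V*((-5 - 2)² - 5) = V*((-7)² - 5) = V*(49 - 5) = V*44 = 44*V)
I(P, J) = 19/J
-15*I(3, l(-6, -5 - 3)) = -285/(44*(-5 - 3)) = -285/(44*(-8)) = -285/(-352) = -285*(-1)/352 = -15*(-19/352) = 285/352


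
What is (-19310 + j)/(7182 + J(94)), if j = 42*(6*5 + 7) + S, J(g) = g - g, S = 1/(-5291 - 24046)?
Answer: -520907773/210698334 ≈ -2.4723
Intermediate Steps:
S = -1/29337 (S = 1/(-29337) = -1/29337 ≈ -3.4087e-5)
J(g) = 0
j = 45589697/29337 (j = 42*(6*5 + 7) - 1/29337 = 42*(30 + 7) - 1/29337 = 42*37 - 1/29337 = 1554 - 1/29337 = 45589697/29337 ≈ 1554.0)
(-19310 + j)/(7182 + J(94)) = (-19310 + 45589697/29337)/(7182 + 0) = -520907773/29337/7182 = -520907773/29337*1/7182 = -520907773/210698334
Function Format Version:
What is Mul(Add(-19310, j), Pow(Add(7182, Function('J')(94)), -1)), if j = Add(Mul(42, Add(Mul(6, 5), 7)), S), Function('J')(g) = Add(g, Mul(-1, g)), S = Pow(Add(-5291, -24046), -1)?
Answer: Rational(-520907773, 210698334) ≈ -2.4723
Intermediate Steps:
S = Rational(-1, 29337) (S = Pow(-29337, -1) = Rational(-1, 29337) ≈ -3.4087e-5)
Function('J')(g) = 0
j = Rational(45589697, 29337) (j = Add(Mul(42, Add(Mul(6, 5), 7)), Rational(-1, 29337)) = Add(Mul(42, Add(30, 7)), Rational(-1, 29337)) = Add(Mul(42, 37), Rational(-1, 29337)) = Add(1554, Rational(-1, 29337)) = Rational(45589697, 29337) ≈ 1554.0)
Mul(Add(-19310, j), Pow(Add(7182, Function('J')(94)), -1)) = Mul(Add(-19310, Rational(45589697, 29337)), Pow(Add(7182, 0), -1)) = Mul(Rational(-520907773, 29337), Pow(7182, -1)) = Mul(Rational(-520907773, 29337), Rational(1, 7182)) = Rational(-520907773, 210698334)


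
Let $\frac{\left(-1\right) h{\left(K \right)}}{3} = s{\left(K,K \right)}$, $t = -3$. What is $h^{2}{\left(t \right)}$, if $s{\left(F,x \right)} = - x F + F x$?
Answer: $0$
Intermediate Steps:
$s{\left(F,x \right)} = 0$ ($s{\left(F,x \right)} = - F x + F x = 0$)
$h{\left(K \right)} = 0$ ($h{\left(K \right)} = \left(-3\right) 0 = 0$)
$h^{2}{\left(t \right)} = 0^{2} = 0$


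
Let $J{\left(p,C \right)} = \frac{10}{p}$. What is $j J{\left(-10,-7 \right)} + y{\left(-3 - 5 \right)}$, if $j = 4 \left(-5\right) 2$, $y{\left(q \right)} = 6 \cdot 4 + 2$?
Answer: $66$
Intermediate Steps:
$y{\left(q \right)} = 26$ ($y{\left(q \right)} = 24 + 2 = 26$)
$j = -40$ ($j = \left(-20\right) 2 = -40$)
$j J{\left(-10,-7 \right)} + y{\left(-3 - 5 \right)} = - 40 \frac{10}{-10} + 26 = - 40 \cdot 10 \left(- \frac{1}{10}\right) + 26 = \left(-40\right) \left(-1\right) + 26 = 40 + 26 = 66$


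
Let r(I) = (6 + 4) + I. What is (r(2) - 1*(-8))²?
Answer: 400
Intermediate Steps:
r(I) = 10 + I
(r(2) - 1*(-8))² = ((10 + 2) - 1*(-8))² = (12 + 8)² = 20² = 400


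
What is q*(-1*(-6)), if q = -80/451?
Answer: -480/451 ≈ -1.0643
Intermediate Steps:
q = -80/451 (q = -80*1/451 = -80/451 ≈ -0.17738)
q*(-1*(-6)) = -(-80)*(-6)/451 = -80/451*6 = -480/451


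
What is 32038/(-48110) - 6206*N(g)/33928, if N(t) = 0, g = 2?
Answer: -16019/24055 ≈ -0.66593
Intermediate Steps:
32038/(-48110) - 6206*N(g)/33928 = 32038/(-48110) - 6206*0/33928 = 32038*(-1/48110) + 0*(1/33928) = -16019/24055 + 0 = -16019/24055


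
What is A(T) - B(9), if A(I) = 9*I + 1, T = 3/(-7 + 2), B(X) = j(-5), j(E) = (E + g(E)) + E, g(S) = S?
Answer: 53/5 ≈ 10.600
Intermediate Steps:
j(E) = 3*E (j(E) = (E + E) + E = 2*E + E = 3*E)
B(X) = -15 (B(X) = 3*(-5) = -15)
T = -3/5 (T = 3/(-5) = 3*(-1/5) = -3/5 ≈ -0.60000)
A(I) = 1 + 9*I
A(T) - B(9) = (1 + 9*(-3/5)) - 1*(-15) = (1 - 27/5) + 15 = -22/5 + 15 = 53/5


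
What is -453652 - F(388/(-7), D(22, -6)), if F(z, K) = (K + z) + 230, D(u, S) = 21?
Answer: -3176933/7 ≈ -4.5385e+5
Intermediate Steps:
F(z, K) = 230 + K + z
-453652 - F(388/(-7), D(22, -6)) = -453652 - (230 + 21 + 388/(-7)) = -453652 - (230 + 21 + 388*(-1/7)) = -453652 - (230 + 21 - 388/7) = -453652 - 1*1369/7 = -453652 - 1369/7 = -3176933/7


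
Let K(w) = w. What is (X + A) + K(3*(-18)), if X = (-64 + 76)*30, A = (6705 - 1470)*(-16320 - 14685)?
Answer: -162310869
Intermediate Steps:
A = -162311175 (A = 5235*(-31005) = -162311175)
X = 360 (X = 12*30 = 360)
(X + A) + K(3*(-18)) = (360 - 162311175) + 3*(-18) = -162310815 - 54 = -162310869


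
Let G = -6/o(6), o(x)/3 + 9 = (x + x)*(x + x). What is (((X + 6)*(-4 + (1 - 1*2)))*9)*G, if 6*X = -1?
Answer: 35/9 ≈ 3.8889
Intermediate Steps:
X = -⅙ (X = (⅙)*(-1) = -⅙ ≈ -0.16667)
o(x) = -27 + 12*x² (o(x) = -27 + 3*((x + x)*(x + x)) = -27 + 3*((2*x)*(2*x)) = -27 + 3*(4*x²) = -27 + 12*x²)
G = -2/135 (G = -6/(-27 + 12*6²) = -6/(-27 + 12*36) = -6/(-27 + 432) = -6/405 = -6*1/405 = -2/135 ≈ -0.014815)
(((X + 6)*(-4 + (1 - 1*2)))*9)*G = (((-⅙ + 6)*(-4 + (1 - 1*2)))*9)*(-2/135) = ((35*(-4 + (1 - 2))/6)*9)*(-2/135) = ((35*(-4 - 1)/6)*9)*(-2/135) = (((35/6)*(-5))*9)*(-2/135) = -175/6*9*(-2/135) = -525/2*(-2/135) = 35/9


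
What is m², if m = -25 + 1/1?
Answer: 576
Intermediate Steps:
m = -24 (m = -25 + 1 = -24)
m² = (-24)² = 576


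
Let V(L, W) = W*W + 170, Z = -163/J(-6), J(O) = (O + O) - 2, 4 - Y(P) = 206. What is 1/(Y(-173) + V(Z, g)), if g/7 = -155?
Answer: 1/1177193 ≈ 8.4948e-7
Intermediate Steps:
g = -1085 (g = 7*(-155) = -1085)
Y(P) = -202 (Y(P) = 4 - 1*206 = 4 - 206 = -202)
J(O) = -2 + 2*O (J(O) = 2*O - 2 = -2 + 2*O)
Z = 163/14 (Z = -163/(-2 + 2*(-6)) = -163/(-2 - 12) = -163/(-14) = -163*(-1/14) = 163/14 ≈ 11.643)
V(L, W) = 170 + W**2 (V(L, W) = W**2 + 170 = 170 + W**2)
1/(Y(-173) + V(Z, g)) = 1/(-202 + (170 + (-1085)**2)) = 1/(-202 + (170 + 1177225)) = 1/(-202 + 1177395) = 1/1177193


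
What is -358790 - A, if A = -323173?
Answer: -35617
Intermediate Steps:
-358790 - A = -358790 - 1*(-323173) = -358790 + 323173 = -35617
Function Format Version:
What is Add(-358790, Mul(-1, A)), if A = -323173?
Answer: -35617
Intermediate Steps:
Add(-358790, Mul(-1, A)) = Add(-358790, Mul(-1, -323173)) = Add(-358790, 323173) = -35617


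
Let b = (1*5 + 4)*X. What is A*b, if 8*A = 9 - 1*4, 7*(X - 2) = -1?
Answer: 585/56 ≈ 10.446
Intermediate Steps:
X = 13/7 (X = 2 + (1/7)*(-1) = 2 - 1/7 = 13/7 ≈ 1.8571)
b = 117/7 (b = (1*5 + 4)*(13/7) = (5 + 4)*(13/7) = 9*(13/7) = 117/7 ≈ 16.714)
A = 5/8 (A = (9 - 1*4)/8 = (9 - 4)/8 = (1/8)*5 = 5/8 ≈ 0.62500)
A*b = (5/8)*(117/7) = 585/56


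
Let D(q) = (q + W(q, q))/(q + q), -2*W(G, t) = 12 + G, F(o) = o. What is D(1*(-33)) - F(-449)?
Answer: 19771/44 ≈ 449.34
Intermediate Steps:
W(G, t) = -6 - G/2 (W(G, t) = -(12 + G)/2 = -6 - G/2)
D(q) = (-6 + q/2)/(2*q) (D(q) = (q + (-6 - q/2))/(q + q) = (-6 + q/2)/((2*q)) = (-6 + q/2)*(1/(2*q)) = (-6 + q/2)/(2*q))
D(1*(-33)) - F(-449) = (-12 + 1*(-33))/(4*((1*(-33)))) - 1*(-449) = (¼)*(-12 - 33)/(-33) + 449 = (¼)*(-1/33)*(-45) + 449 = 15/44 + 449 = 19771/44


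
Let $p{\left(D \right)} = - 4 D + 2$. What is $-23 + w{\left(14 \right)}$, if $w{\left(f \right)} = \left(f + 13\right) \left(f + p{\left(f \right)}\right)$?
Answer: $-1103$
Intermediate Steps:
$p{\left(D \right)} = 2 - 4 D$
$w{\left(f \right)} = \left(2 - 3 f\right) \left(13 + f\right)$ ($w{\left(f \right)} = \left(f + 13\right) \left(f - \left(-2 + 4 f\right)\right) = \left(13 + f\right) \left(2 - 3 f\right) = \left(2 - 3 f\right) \left(13 + f\right)$)
$-23 + w{\left(14 \right)} = -23 - \left(492 + 588\right) = -23 - 1080 = -1103$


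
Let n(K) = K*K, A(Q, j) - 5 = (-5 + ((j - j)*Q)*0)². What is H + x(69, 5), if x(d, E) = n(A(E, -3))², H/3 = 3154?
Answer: 819462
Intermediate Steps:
H = 9462 (H = 3*3154 = 9462)
A(Q, j) = 30 (A(Q, j) = 5 + (-5 + ((j - j)*Q)*0)² = 5 + (-5 + (0*Q)*0)² = 5 + (-5 + 0*0)² = 5 + (-5 + 0)² = 5 + (-5)² = 5 + 25 = 30)
n(K) = K²
x(d, E) = 810000 (x(d, E) = (30²)² = 900² = 810000)
H + x(69, 5) = 9462 + 810000 = 819462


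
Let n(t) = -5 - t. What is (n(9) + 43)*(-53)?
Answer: -1537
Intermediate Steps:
(n(9) + 43)*(-53) = ((-5 - 1*9) + 43)*(-53) = ((-5 - 9) + 43)*(-53) = (-14 + 43)*(-53) = 29*(-53) = -1537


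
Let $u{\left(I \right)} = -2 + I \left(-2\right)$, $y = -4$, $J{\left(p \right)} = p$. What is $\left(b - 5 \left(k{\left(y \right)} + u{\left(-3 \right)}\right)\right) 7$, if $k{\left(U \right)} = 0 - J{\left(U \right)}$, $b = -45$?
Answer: $-595$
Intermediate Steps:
$u{\left(I \right)} = -2 - 2 I$
$k{\left(U \right)} = - U$ ($k{\left(U \right)} = 0 - U = - U$)
$\left(b - 5 \left(k{\left(y \right)} + u{\left(-3 \right)}\right)\right) 7 = \left(-45 - 5 \left(\left(-1\right) \left(-4\right) - -4\right)\right) 7 = \left(-45 - 5 \left(4 + \left(-2 + 6\right)\right)\right) 7 = \left(-45 - 5 \left(4 + 4\right)\right) 7 = \left(-45 - 40\right) 7 = \left(-85\right) 7 = -595$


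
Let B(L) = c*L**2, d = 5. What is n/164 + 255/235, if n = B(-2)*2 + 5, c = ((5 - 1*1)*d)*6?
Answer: 53719/7708 ≈ 6.9693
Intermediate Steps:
c = 120 (c = ((5 - 1*1)*5)*6 = ((5 - 1)*5)*6 = (4*5)*6 = 20*6 = 120)
B(L) = 120*L**2
n = 965 (n = (120*(-2)**2)*2 + 5 = (120*4)*2 + 5 = 480*2 + 5 = 960 + 5 = 965)
n/164 + 255/235 = 965/164 + 255/235 = 965*(1/164) + 255*(1/235) = 965/164 + 51/47 = 53719/7708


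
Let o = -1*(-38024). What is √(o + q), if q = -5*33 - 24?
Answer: √37835 ≈ 194.51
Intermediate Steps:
o = 38024
q = -189 (q = -165 - 24 = -189)
√(o + q) = √(38024 - 189) = √37835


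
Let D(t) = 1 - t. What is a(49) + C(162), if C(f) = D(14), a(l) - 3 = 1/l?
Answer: -489/49 ≈ -9.9796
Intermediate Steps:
a(l) = 3 + 1/l
C(f) = -13 (C(f) = 1 - 1*14 = 1 - 14 = -13)
a(49) + C(162) = (3 + 1/49) - 13 = 148/49 - 13 = -489/49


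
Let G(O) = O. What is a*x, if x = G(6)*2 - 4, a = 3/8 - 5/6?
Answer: -11/3 ≈ -3.6667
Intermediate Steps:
a = -11/24 (a = 3*(1/8) - 5*1/6 = 3/8 - 5/6 = -11/24 ≈ -0.45833)
x = 8 (x = 6*2 - 4 = 12 - 4 = 8)
a*x = -11/24*8 = -11/3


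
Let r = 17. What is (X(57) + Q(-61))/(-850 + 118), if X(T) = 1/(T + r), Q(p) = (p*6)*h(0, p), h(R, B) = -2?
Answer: -54169/54168 ≈ -1.0000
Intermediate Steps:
Q(p) = -12*p (Q(p) = (p*6)*(-2) = (6*p)*(-2) = -12*p)
X(T) = 1/(17 + T) (X(T) = 1/(T + 17) = 1/(17 + T))
(X(57) + Q(-61))/(-850 + 118) = (1/(17 + 57) - 12*(-61))/(-850 + 118) = (1/74 + 732)/(-732) = (1/74 + 732)*(-1/732) = (54169/74)*(-1/732) = -54169/54168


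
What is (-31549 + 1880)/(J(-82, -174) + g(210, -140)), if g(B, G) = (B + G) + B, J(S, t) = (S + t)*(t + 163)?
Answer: -29669/3096 ≈ -9.5830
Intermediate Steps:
J(S, t) = (163 + t)*(S + t) (J(S, t) = (S + t)*(163 + t) = (163 + t)*(S + t))
g(B, G) = G + 2*B
(-31549 + 1880)/(J(-82, -174) + g(210, -140)) = (-31549 + 1880)/(((-174)² + 163*(-82) + 163*(-174) - 82*(-174)) + (-140 + 2*210)) = -29669/((30276 - 13366 - 28362 + 14268) + (-140 + 420)) = -29669/(2816 + 280) = -29669/3096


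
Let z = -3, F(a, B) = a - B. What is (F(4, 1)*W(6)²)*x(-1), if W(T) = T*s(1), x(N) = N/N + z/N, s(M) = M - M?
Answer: 0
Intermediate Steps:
s(M) = 0
x(N) = 1 - 3/N (x(N) = N/N - 3/N = 1 - 3/N)
W(T) = 0 (W(T) = T*0 = 0)
(F(4, 1)*W(6)²)*x(-1) = ((4 - 1*1)*0²)*((-3 - 1)/(-1)) = ((4 - 1)*0)*(-1*(-4)) = (3*0)*4 = 0*4 = 0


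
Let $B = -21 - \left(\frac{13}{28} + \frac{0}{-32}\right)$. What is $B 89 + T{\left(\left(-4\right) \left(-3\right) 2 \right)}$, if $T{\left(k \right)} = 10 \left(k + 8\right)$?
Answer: $- \frac{44529}{28} \approx -1590.3$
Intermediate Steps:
$T{\left(k \right)} = 80 + 10 k$ ($T{\left(k \right)} = 10 \left(8 + k\right) = 80 + 10 k$)
$B = - \frac{601}{28}$ ($B = -21 - \left(13 \cdot \frac{1}{28} + 0 \left(- \frac{1}{32}\right)\right) = -21 - \left(\frac{13}{28} + 0\right) = -21 - \frac{13}{28} = - \frac{601}{28} \approx -21.464$)
$B 89 + T{\left(\left(-4\right) \left(-3\right) 2 \right)} = \left(- \frac{601}{28}\right) 89 + \left(80 + 10 \left(-4\right) \left(-3\right) 2\right) = - \frac{53489}{28} + \left(80 + 10 \cdot 12 \cdot 2\right) = - \frac{53489}{28} + \left(80 + 10 \cdot 24\right) = - \frac{53489}{28} + \left(80 + 240\right) = - \frac{53489}{28} + 320 = - \frac{44529}{28}$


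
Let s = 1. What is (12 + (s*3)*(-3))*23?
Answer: 69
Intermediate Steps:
(12 + (s*3)*(-3))*23 = (12 + (1*3)*(-3))*23 = (12 + 3*(-3))*23 = (12 - 9)*23 = 3*23 = 69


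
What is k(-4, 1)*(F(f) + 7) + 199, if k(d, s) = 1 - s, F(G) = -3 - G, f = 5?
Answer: 199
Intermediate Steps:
k(-4, 1)*(F(f) + 7) + 199 = (1 - 1*1)*((-3 - 1*5) + 7) + 199 = (1 - 1)*((-3 - 5) + 7) + 199 = 0*(-8 + 7) + 199 = 0*(-1) + 199 = 0 + 199 = 199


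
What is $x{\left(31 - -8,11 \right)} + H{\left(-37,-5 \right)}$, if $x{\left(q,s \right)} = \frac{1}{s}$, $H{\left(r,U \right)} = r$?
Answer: $- \frac{406}{11} \approx -36.909$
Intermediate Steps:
$x{\left(31 - -8,11 \right)} + H{\left(-37,-5 \right)} = \frac{1}{11} - 37 = - \frac{406}{11}$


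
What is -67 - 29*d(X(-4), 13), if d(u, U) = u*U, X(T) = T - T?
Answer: -67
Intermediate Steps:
X(T) = 0
d(u, U) = U*u
-67 - 29*d(X(-4), 13) = -67 - 377*0 = -67 - 29*0 = -67 + 0 = -67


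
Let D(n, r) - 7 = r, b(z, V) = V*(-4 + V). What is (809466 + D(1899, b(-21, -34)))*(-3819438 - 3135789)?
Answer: -5639054618655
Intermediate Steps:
D(n, r) = 7 + r
(809466 + D(1899, b(-21, -34)))*(-3819438 - 3135789) = (809466 + (7 - 34*(-4 - 34)))*(-3819438 - 3135789) = (809466 + (7 - 34*(-38)))*(-6955227) = (809466 + (7 + 1292))*(-6955227) = (809466 + 1299)*(-6955227) = 810765*(-6955227) = -5639054618655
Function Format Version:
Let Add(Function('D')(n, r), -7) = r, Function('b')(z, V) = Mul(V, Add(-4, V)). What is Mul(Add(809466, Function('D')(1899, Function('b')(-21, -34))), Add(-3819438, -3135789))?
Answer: -5639054618655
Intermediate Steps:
Function('D')(n, r) = Add(7, r)
Mul(Add(809466, Function('D')(1899, Function('b')(-21, -34))), Add(-3819438, -3135789)) = Mul(Add(809466, Add(7, Mul(-34, Add(-4, -34)))), Add(-3819438, -3135789)) = Mul(Add(809466, Add(7, Mul(-34, -38))), -6955227) = Mul(Add(809466, Add(7, 1292)), -6955227) = Mul(Add(809466, 1299), -6955227) = Mul(810765, -6955227) = -5639054618655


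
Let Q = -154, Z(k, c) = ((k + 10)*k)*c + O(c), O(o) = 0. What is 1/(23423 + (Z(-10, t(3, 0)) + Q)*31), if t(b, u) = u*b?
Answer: 1/18649 ≈ 5.3622e-5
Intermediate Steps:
t(b, u) = b*u
Z(k, c) = c*k*(10 + k) (Z(k, c) = ((k + 10)*k)*c + 0 = ((10 + k)*k)*c + 0 = (k*(10 + k))*c + 0 = c*k*(10 + k) + 0 = c*k*(10 + k))
1/(23423 + (Z(-10, t(3, 0)) + Q)*31) = 1/(23423 + ((3*0)*(-10)*(10 - 10) - 154)*31) = 1/(23423 + (0*(-10)*0 - 154)*31) = 1/(23423 + (0 - 154)*31) = 1/(23423 - 154*31) = 1/(23423 - 4774) = 1/18649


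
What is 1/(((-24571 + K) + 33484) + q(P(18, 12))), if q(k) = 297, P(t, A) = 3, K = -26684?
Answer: -1/17474 ≈ -5.7228e-5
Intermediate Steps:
1/(((-24571 + K) + 33484) + q(P(18, 12))) = 1/(((-24571 - 26684) + 33484) + 297) = 1/((-51255 + 33484) + 297) = 1/(-17771 + 297) = 1/(-17474) = -1/17474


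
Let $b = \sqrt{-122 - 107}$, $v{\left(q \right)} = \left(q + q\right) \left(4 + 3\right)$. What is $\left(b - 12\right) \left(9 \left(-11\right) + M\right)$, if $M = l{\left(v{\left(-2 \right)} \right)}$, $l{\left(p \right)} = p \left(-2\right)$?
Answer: $516 - 43 i \sqrt{229} \approx 516.0 - 650.71 i$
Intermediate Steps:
$v{\left(q \right)} = 14 q$ ($v{\left(q \right)} = 2 q 7 = 14 q$)
$b = i \sqrt{229}$ ($b = \sqrt{-229} = i \sqrt{229} \approx 15.133 i$)
$l{\left(p \right)} = - 2 p$
$M = 56$ ($M = - 2 \cdot 14 \left(-2\right) = \left(-2\right) \left(-28\right) = 56$)
$\left(b - 12\right) \left(9 \left(-11\right) + M\right) = \left(i \sqrt{229} - 12\right) \left(9 \left(-11\right) + 56\right) = \left(i \sqrt{229} - 12\right) \left(-99 + 56\right) = \left(-12 + i \sqrt{229}\right) \left(-43\right) = 516 - 43 i \sqrt{229}$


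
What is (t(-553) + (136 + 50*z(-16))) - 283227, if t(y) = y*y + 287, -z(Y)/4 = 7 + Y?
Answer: 24805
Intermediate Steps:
z(Y) = -28 - 4*Y (z(Y) = -4*(7 + Y) = -28 - 4*Y)
t(y) = 287 + y**2 (t(y) = y**2 + 287 = 287 + y**2)
(t(-553) + (136 + 50*z(-16))) - 283227 = ((287 + (-553)**2) + (136 + 50*(-28 - 4*(-16)))) - 283227 = ((287 + 305809) + (136 + 50*(-28 + 64))) - 283227 = (306096 + (136 + 50*36)) - 283227 = (306096 + (136 + 1800)) - 283227 = (306096 + 1936) - 283227 = 308032 - 283227 = 24805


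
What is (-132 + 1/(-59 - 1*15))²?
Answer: 95433361/5476 ≈ 17428.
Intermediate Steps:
(-132 + 1/(-59 - 1*15))² = (-132 + 1/(-59 - 15))² = (-132 + 1/(-74))² = (-132 - 1/74)² = (-9769/74)² = 95433361/5476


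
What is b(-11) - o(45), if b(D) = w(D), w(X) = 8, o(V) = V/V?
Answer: 7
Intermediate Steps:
o(V) = 1
b(D) = 8
b(-11) - o(45) = 8 - 1*1 = 8 - 1 = 7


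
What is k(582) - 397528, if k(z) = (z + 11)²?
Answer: -45879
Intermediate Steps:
k(z) = (11 + z)²
k(582) - 397528 = (11 + 582)² - 397528 = 593² - 397528 = 351649 - 397528 = -45879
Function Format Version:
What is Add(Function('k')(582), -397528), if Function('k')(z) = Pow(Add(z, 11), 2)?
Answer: -45879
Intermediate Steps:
Function('k')(z) = Pow(Add(11, z), 2)
Add(Function('k')(582), -397528) = Add(Pow(Add(11, 582), 2), -397528) = Add(Pow(593, 2), -397528) = Add(351649, -397528) = -45879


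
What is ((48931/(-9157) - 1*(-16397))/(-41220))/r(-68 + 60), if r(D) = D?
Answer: 75049199/1509806160 ≈ 0.049708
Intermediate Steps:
((48931/(-9157) - 1*(-16397))/(-41220))/r(-68 + 60) = ((48931/(-9157) - 1*(-16397))/(-41220))/(-68 + 60) = ((48931*(-1/9157) + 16397)*(-1/41220))/(-8) = ((-48931/9157 + 16397)*(-1/41220))*(-⅛) = ((150098398/9157)*(-1/41220))*(-⅛) = -75049199/188725770*(-⅛) = 75049199/1509806160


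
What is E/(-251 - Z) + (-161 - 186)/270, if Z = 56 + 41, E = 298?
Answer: -8384/3915 ≈ -2.1415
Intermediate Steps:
Z = 97
E/(-251 - Z) + (-161 - 186)/270 = 298/(-251 - 1*97) + (-161 - 186)/270 = 298/(-251 - 97) - 347*1/270 = 298/(-348) - 347/270 = 298*(-1/348) - 347/270 = -149/174 - 347/270 = -8384/3915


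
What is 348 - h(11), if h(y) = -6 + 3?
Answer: 351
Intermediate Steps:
h(y) = -3
348 - h(11) = 348 - 1*(-3) = 348 + 3 = 351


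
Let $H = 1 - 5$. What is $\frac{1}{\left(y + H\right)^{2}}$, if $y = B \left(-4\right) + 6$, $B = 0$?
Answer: $\frac{1}{4} \approx 0.25$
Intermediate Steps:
$y = 6$ ($y = 0 \left(-4\right) + 6 = 0 + 6 = 6$)
$H = -4$
$\frac{1}{\left(y + H\right)^{2}} = \frac{1}{\left(6 - 4\right)^{2}} = \frac{1}{2^{2}} = \frac{1}{4}$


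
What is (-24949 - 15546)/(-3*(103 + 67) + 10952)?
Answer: -40495/10442 ≈ -3.8781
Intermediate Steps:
(-24949 - 15546)/(-3*(103 + 67) + 10952) = -40495/(-3*170 + 10952) = -40495/(-510 + 10952) = -40495/10442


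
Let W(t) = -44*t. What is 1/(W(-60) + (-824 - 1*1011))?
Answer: 1/805 ≈ 0.0012422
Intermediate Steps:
1/(W(-60) + (-824 - 1*1011)) = 1/(-44*(-60) + (-824 - 1*1011)) = 1/(2640 + (-824 - 1011)) = 1/(2640 - 1835) = 1/805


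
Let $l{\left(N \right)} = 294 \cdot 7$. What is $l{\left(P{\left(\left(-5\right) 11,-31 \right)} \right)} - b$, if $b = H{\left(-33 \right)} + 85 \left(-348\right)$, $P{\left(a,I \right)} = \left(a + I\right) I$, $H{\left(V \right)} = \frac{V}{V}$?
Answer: $31637$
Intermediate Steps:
$H{\left(V \right)} = 1$
$P{\left(a,I \right)} = I \left(I + a\right)$ ($P{\left(a,I \right)} = \left(I + a\right) I = I \left(I + a\right)$)
$l{\left(N \right)} = 2058$
$b = -29579$ ($b = 1 + 85 \left(-348\right) = 1 - 29580 = -29579$)
$l{\left(P{\left(\left(-5\right) 11,-31 \right)} \right)} - b = 2058 - -29579 = 2058 + 29579 = 31637$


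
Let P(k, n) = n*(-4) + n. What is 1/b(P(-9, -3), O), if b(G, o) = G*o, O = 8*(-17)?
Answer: -1/1224 ≈ -0.00081699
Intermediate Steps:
P(k, n) = -3*n (P(k, n) = -4*n + n = -3*n)
O = -136
1/b(P(-9, -3), O) = 1/(-3*(-3)*(-136)) = 1/(9*(-136)) = 1/(-1224) = -1/1224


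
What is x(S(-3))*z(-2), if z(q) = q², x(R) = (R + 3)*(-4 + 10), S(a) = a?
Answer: 0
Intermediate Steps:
x(R) = 18 + 6*R (x(R) = (3 + R)*6 = 18 + 6*R)
x(S(-3))*z(-2) = (18 + 6*(-3))*(-2)² = (18 - 18)*4 = 0*4 = 0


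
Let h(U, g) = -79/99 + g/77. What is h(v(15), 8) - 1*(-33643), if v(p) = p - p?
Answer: 23314118/693 ≈ 33642.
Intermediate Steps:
v(p) = 0
h(U, g) = -79/99 + g/77 (h(U, g) = -79*1/99 + g*(1/77) = -79/99 + g/77)
h(v(15), 8) - 1*(-33643) = (-79/99 + (1/77)*8) - 1*(-33643) = (-79/99 + 8/77) + 33643 = -481/693 + 33643 = 23314118/693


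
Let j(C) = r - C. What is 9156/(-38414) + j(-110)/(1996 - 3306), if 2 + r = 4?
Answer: -4074182/12580585 ≈ -0.32385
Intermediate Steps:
r = 2 (r = -2 + 4 = 2)
j(C) = 2 - C
9156/(-38414) + j(-110)/(1996 - 3306) = 9156/(-38414) + (2 - 1*(-110))/(1996 - 3306) = 9156*(-1/38414) + (2 + 110)/(-1310) = -4578/19207 + 112*(-1/1310) = -4578/19207 - 56/655 = -4074182/12580585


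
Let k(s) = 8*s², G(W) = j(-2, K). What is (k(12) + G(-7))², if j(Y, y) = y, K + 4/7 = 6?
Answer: 65642404/49 ≈ 1.3396e+6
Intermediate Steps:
K = 38/7 (K = -4/7 + 6 = 38/7 ≈ 5.4286)
G(W) = 38/7
(k(12) + G(-7))² = (8*12² + 38/7)² = (8*144 + 38/7)² = (1152 + 38/7)² = (8102/7)² = 65642404/49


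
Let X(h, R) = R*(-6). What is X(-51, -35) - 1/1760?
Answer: 369599/1760 ≈ 210.00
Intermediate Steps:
X(h, R) = -6*R
X(-51, -35) - 1/1760 = -6*(-35) - 1/1760 = 210 - 1*1/1760 = 210 - 1/1760 = 369599/1760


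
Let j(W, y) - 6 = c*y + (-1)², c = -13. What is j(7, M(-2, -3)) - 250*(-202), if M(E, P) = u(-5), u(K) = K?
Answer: 50572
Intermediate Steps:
M(E, P) = -5
j(W, y) = 7 - 13*y (j(W, y) = 6 + (-13*y + (-1)²) = 6 + (-13*y + 1) = 6 + (1 - 13*y) = 7 - 13*y)
j(7, M(-2, -3)) - 250*(-202) = (7 - 13*(-5)) - 250*(-202) = (7 + 65) + 50500 = 72 + 50500 = 50572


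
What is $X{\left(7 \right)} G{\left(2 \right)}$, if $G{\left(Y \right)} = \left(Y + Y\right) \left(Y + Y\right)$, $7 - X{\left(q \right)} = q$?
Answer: $0$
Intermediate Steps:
$X{\left(q \right)} = 7 - q$
$G{\left(Y \right)} = 4 Y^{2}$ ($G{\left(Y \right)} = 2 Y 2 Y = 4 Y^{2}$)
$X{\left(7 \right)} G{\left(2 \right)} = \left(7 - 7\right) 4 \cdot 2^{2} = \left(7 - 7\right) 4 \cdot 4 = 0 \cdot 16 = 0$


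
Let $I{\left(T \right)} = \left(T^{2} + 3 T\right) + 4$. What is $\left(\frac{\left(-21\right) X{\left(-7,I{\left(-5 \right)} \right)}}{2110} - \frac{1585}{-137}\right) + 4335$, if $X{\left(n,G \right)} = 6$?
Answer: $\frac{628222769}{144535} \approx 4346.5$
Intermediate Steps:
$I{\left(T \right)} = 4 + T^{2} + 3 T$
$\left(\frac{\left(-21\right) X{\left(-7,I{\left(-5 \right)} \right)}}{2110} - \frac{1585}{-137}\right) + 4335 = \left(\frac{\left(-21\right) 6}{2110} - \frac{1585}{-137}\right) + 4335 = \left(\left(-126\right) \frac{1}{2110} - - \frac{1585}{137}\right) + 4335 = \left(- \frac{63}{1055} + \frac{1585}{137}\right) + 4335 = \frac{1663544}{144535} + 4335 = \frac{628222769}{144535}$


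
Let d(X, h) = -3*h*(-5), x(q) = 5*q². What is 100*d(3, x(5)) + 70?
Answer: 187570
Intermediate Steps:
d(X, h) = 15*h
100*d(3, x(5)) + 70 = 100*(15*(5*5²)) + 70 = 100*(15*(5*25)) + 70 = 100*(15*125) + 70 = 100*1875 + 70 = 187500 + 70 = 187570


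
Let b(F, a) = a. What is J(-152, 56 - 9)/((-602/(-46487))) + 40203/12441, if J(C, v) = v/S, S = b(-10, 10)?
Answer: 1305915529/3566420 ≈ 366.17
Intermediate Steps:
S = 10
J(C, v) = v/10
J(-152, 56 - 9)/((-602/(-46487))) + 40203/12441 = ((56 - 9)/10)/((-602/(-46487))) + 40203/12441 = ((1/10)*47)/((-602*(-1/46487))) + 40203*(1/12441) = 47/(10*(86/6641)) + 13401/4147 = (47/10)*(6641/86) + 13401/4147 = 312127/860 + 13401/4147 = 1305915529/3566420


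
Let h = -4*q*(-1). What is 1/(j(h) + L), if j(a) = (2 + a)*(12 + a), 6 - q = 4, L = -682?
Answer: -1/482 ≈ -0.0020747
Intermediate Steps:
q = 2 (q = 6 - 1*4 = 6 - 4 = 2)
h = 8 (h = -4*2*(-1) = -8*(-1) = 8)
1/(j(h) + L) = 1/((24 + 8² + 14*8) - 682) = 1/((24 + 64 + 112) - 682) = 1/(200 - 682) = 1/(-482) = -1/482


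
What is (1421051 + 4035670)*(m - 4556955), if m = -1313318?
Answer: -32032441954833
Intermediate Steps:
(1421051 + 4035670)*(m - 4556955) = (1421051 + 4035670)*(-1313318 - 4556955) = 5456721*(-5870273) = -32032441954833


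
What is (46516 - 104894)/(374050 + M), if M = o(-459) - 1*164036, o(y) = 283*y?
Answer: -58378/80117 ≈ -0.72866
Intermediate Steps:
M = -293933 (M = 283*(-459) - 1*164036 = -129897 - 164036 = -293933)
(46516 - 104894)/(374050 + M) = (46516 - 104894)/(374050 - 293933) = -58378/80117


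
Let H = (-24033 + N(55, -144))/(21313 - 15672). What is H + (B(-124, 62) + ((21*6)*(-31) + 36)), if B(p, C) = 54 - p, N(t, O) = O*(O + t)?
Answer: -20837789/5641 ≈ -3694.0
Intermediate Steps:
H = -11217/5641 (H = (-24033 - 144*(-144 + 55))/(21313 - 15672) = (-24033 - 144*(-89))/5641 = (-24033 + 12816)*(1/5641) = -11217*1/5641 = -11217/5641 ≈ -1.9885)
H + (B(-124, 62) + ((21*6)*(-31) + 36)) = -11217/5641 + ((54 - 1*(-124)) + ((21*6)*(-31) + 36)) = -11217/5641 + ((54 + 124) + (126*(-31) + 36)) = -11217/5641 + (178 + (-3906 + 36)) = -11217/5641 + (178 - 3870) = -11217/5641 - 3692 = -20837789/5641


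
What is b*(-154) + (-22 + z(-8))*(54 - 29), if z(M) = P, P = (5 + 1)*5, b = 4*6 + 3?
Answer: -3958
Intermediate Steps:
b = 27 (b = 24 + 3 = 27)
P = 30 (P = 6*5 = 30)
z(M) = 30
b*(-154) + (-22 + z(-8))*(54 - 29) = 27*(-154) + (-22 + 30)*(54 - 29) = -4158 + 8*25 = -4158 + 200 = -3958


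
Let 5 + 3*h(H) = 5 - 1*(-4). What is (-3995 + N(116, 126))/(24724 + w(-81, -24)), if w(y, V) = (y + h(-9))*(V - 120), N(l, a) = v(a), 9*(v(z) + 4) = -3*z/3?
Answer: -4013/36196 ≈ -0.11087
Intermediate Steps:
v(z) = -4 - z/9 (v(z) = -4 + (-3*z/3)/9 = -4 + (-z)/9 = -4 - z/9)
N(l, a) = -4 - a/9
h(H) = 4/3 (h(H) = -5/3 + (5 - 1*(-4))/3 = -5/3 + (5 + 4)/3 = -5/3 + (⅓)*9 = -5/3 + 3 = 4/3)
w(y, V) = (-120 + V)*(4/3 + y) (w(y, V) = (y + 4/3)*(V - 120) = (4/3 + y)*(-120 + V) = (-120 + V)*(4/3 + y))
(-3995 + N(116, 126))/(24724 + w(-81, -24)) = (-3995 + (-4 - ⅑*126))/(24724 + (-160 - 120*(-81) + (4/3)*(-24) - 24*(-81))) = (-3995 + (-4 - 14))/(24724 + (-160 + 9720 - 32 + 1944)) = (-3995 - 18)/(24724 + 11472) = -4013/36196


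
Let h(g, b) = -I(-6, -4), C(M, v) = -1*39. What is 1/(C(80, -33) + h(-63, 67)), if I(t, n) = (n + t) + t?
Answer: -1/23 ≈ -0.043478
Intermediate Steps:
I(t, n) = n + 2*t
C(M, v) = -39
h(g, b) = 16 (h(g, b) = -(-4 + 2*(-6)) = -(-4 - 12) = -1*(-16) = 16)
1/(C(80, -33) + h(-63, 67)) = 1/(-39 + 16) = 1/(-23) = -1/23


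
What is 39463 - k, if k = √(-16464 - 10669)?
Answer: 39463 - I*√27133 ≈ 39463.0 - 164.72*I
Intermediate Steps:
k = I*√27133 (k = √(-27133) = I*√27133 ≈ 164.72*I)
39463 - k = 39463 - I*√27133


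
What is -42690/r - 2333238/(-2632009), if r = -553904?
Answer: 702375162681/728940156568 ≈ 0.96356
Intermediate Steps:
-42690/r - 2333238/(-2632009) = -42690/(-553904) - 2333238/(-2632009) = -42690*(-1/553904) - 2333238*(-1/2632009) = 21345/276952 + 2333238/2632009 = 702375162681/728940156568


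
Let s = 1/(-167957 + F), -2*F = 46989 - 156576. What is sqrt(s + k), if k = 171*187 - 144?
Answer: sqrt(1630610756150203)/226327 ≈ 178.42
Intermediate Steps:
F = 109587/2 (F = -(46989 - 156576)/2 = -1/2*(-109587) = 109587/2 ≈ 54794.)
k = 31833 (k = 31977 - 144 = 31833)
s = -2/226327 (s = 1/(-167957 + 109587/2) = 1/(-226327/2) = -2/226327 ≈ -8.8368e-6)
sqrt(s + k) = sqrt(-2/226327 + 31833) = sqrt(7204667389/226327) = sqrt(1630610756150203)/226327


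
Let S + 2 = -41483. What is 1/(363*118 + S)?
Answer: 1/1349 ≈ 0.00074129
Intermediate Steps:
S = -41485 (S = -2 - 41483 = -41485)
1/(363*118 + S) = 1/(363*118 - 41485) = 1/(42834 - 41485) = 1/1349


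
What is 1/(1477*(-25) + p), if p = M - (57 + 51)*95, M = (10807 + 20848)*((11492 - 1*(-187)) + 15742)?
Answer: 1/867964570 ≈ 1.1521e-9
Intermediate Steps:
M = 868011755 (M = 31655*((11492 + 187) + 15742) = 31655*(11679 + 15742) = 31655*27421 = 868011755)
p = 868001495 (p = 868011755 - (57 + 51)*95 = 868011755 - 108*95 = 868011755 - 1*10260 = 868011755 - 10260 = 868001495)
1/(1477*(-25) + p) = 1/(1477*(-25) + 868001495) = 1/(-36925 + 868001495) = 1/867964570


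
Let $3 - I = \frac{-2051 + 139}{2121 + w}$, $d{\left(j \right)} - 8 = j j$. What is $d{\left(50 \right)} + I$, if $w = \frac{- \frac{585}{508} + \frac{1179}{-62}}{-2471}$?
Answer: $\frac{207320901799955}{82535443869} \approx 2511.9$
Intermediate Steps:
$d{\left(j \right)} = 8 + j^{2}$ ($d{\left(j \right)} = 8 + j j = 8 + j^{2}$)
$w = \frac{317601}{38913308}$ ($w = \left(\left(-585\right) \frac{1}{508} + 1179 \left(- \frac{1}{62}\right)\right) \left(- \frac{1}{2471}\right) = \left(- \frac{585}{508} - \frac{1179}{62}\right) \left(- \frac{1}{2471}\right) = \left(- \frac{317601}{15748}\right) \left(- \frac{1}{2471}\right) = \frac{317601}{38913308} \approx 0.0081618$)
$I = \frac{322008576503}{82535443869}$ ($I = 3 - \frac{-2051 + 139}{2121 + \frac{317601}{38913308}} = 3 - - \frac{1912}{\frac{82535443869}{38913308}} = 3 - \left(-1912\right) \frac{38913308}{82535443869} = 3 - - \frac{74402244896}{82535443869} = 3 + \frac{74402244896}{82535443869} = \frac{322008576503}{82535443869} \approx 3.9015$)
$d{\left(50 \right)} + I = \left(8 + 50^{2}\right) + \frac{322008576503}{82535443869} = \left(8 + 2500\right) + \frac{322008576503}{82535443869} = 2508 + \frac{322008576503}{82535443869} = \frac{207320901799955}{82535443869}$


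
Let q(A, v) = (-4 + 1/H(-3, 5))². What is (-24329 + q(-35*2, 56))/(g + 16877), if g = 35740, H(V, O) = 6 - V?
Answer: -1969424/4261977 ≈ -0.46209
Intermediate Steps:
q(A, v) = 1225/81 (q(A, v) = (-4 + 1/(6 - 1*(-3)))² = (-4 + 1/(6 + 3))² = (-4 + 1/9)² = (-4 + ⅑)² = (-35/9)² = 1225/81)
(-24329 + q(-35*2, 56))/(g + 16877) = (-24329 + 1225/81)/(35740 + 16877) = -1969424/81/52617 = -1969424/81*1/52617 = -1969424/4261977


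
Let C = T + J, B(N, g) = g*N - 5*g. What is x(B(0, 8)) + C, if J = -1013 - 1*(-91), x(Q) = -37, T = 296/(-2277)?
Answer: -2183939/2277 ≈ -959.13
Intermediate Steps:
B(N, g) = -5*g + N*g (B(N, g) = N*g - 5*g = -5*g + N*g)
T = -296/2277 (T = 296*(-1/2277) = -296/2277 ≈ -0.13000)
J = -922 (J = -1013 + 91 = -922)
C = -2099690/2277 (C = -296/2277 - 922 = -2099690/2277 ≈ -922.13)
x(B(0, 8)) + C = -37 - 2099690/2277 = -2183939/2277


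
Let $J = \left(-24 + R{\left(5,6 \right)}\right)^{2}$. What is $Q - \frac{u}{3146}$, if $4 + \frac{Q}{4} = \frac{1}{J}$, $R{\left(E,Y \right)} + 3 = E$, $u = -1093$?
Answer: $- \frac{49217}{3146} \approx -15.644$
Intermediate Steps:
$R{\left(E,Y \right)} = -3 + E$
$J = 484$ ($J = \left(-24 + \left(-3 + 5\right)\right)^{2} = \left(-24 + 2\right)^{2} = \left(-22\right)^{2} = 484$)
$Q = - \frac{1935}{121}$ ($Q = -16 + \frac{4}{484} = -16 + 4 \cdot \frac{1}{484} = -16 + \frac{1}{121} = - \frac{1935}{121} \approx -15.992$)
$Q - \frac{u}{3146} = - \frac{1935}{121} - - \frac{1093}{3146} = - \frac{1935}{121} + \frac{1093}{3146} = - \frac{49217}{3146}$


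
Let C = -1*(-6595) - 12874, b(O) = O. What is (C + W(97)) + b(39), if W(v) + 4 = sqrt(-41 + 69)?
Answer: -6244 + 2*sqrt(7) ≈ -6238.7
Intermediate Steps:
C = -6279 (C = 6595 - 12874 = -6279)
W(v) = -4 + 2*sqrt(7) (W(v) = -4 + sqrt(-41 + 69) = -4 + sqrt(28) = -4 + 2*sqrt(7))
(C + W(97)) + b(39) = (-6279 + (-4 + 2*sqrt(7))) + 39 = (-6283 + 2*sqrt(7)) + 39 = -6244 + 2*sqrt(7)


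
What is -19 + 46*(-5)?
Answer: -249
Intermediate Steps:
-19 + 46*(-5) = -19 - 230 = -249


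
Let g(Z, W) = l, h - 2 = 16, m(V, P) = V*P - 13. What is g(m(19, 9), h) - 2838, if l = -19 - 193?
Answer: -3050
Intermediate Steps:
m(V, P) = -13 + P*V (m(V, P) = P*V - 13 = -13 + P*V)
h = 18 (h = 2 + 16 = 18)
l = -212
g(Z, W) = -212
g(m(19, 9), h) - 2838 = -212 - 2838 = -3050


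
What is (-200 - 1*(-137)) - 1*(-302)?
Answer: 239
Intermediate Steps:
(-200 - 1*(-137)) - 1*(-302) = (-200 + 137) + 302 = -63 + 302 = 239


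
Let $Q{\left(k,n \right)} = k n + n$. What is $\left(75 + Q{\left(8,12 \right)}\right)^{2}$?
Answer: $33489$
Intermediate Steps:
$Q{\left(k,n \right)} = n + k n$
$\left(75 + Q{\left(8,12 \right)}\right)^{2} = \left(75 + 12 \left(1 + 8\right)\right)^{2} = \left(75 + 12 \cdot 9\right)^{2} = \left(75 + 108\right)^{2} = 183^{2} = 33489$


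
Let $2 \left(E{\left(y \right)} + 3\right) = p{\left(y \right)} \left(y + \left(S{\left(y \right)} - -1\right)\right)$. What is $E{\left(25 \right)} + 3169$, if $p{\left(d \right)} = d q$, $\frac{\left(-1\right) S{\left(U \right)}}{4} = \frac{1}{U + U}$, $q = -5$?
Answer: $1546$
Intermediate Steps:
$S{\left(U \right)} = - \frac{2}{U}$ ($S{\left(U \right)} = - \frac{4}{U + U} = - \frac{4}{2 U} = - 4 \frac{1}{2 U} = - \frac{2}{U}$)
$p{\left(d \right)} = - 5 d$ ($p{\left(d \right)} = d \left(-5\right) = - 5 d$)
$E{\left(y \right)} = -3 - \frac{5 y \left(1 + y - \frac{2}{y}\right)}{2}$ ($E{\left(y \right)} = -3 + \frac{- 5 y \left(y - \left(-1 + \frac{2}{y}\right)\right)}{2} = -3 + \frac{- 5 y \left(y + \left(- \frac{2}{y} + 1\right)\right)}{2} = -3 + \frac{- 5 y \left(y + \left(1 - \frac{2}{y}\right)\right)}{2} = -3 + \frac{- 5 y \left(1 + y - \frac{2}{y}\right)}{2} = -3 + \frac{\left(-5\right) y \left(1 + y - \frac{2}{y}\right)}{2} = -3 - \frac{5 y \left(1 + y - \frac{2}{y}\right)}{2}$)
$E{\left(25 \right)} + 3169 = \left(2 - \frac{125}{2} - \frac{5 \cdot 25^{2}}{2}\right) + 3169 = \left(2 - \frac{125}{2} - \frac{3125}{2}\right) + 3169 = -1623 + 3169 = 1546$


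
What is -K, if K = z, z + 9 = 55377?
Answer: -55368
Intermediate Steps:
z = 55368 (z = -9 + 55377 = 55368)
K = 55368
-K = -1*55368 = -55368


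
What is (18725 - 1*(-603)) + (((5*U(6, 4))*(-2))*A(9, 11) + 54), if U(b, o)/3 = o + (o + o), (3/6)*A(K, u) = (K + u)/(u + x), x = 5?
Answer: 18482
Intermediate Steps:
A(K, u) = 2*(K + u)/(5 + u) (A(K, u) = 2*((K + u)/(u + 5)) = 2*((K + u)/(5 + u)) = 2*(K + u)/(5 + u))
U(b, o) = 9*o (U(b, o) = 3*(o + (o + o)) = 3*(o + 2*o) = 3*(3*o) = 9*o)
(18725 - 1*(-603)) + (((5*U(6, 4))*(-2))*A(9, 11) + 54) = (18725 - 1*(-603)) + (((5*(9*4))*(-2))*(2*(9 + 11)/(5 + 11)) + 54) = (18725 + 603) + (((5*36)*(-2))*(2*20/16) + 54) = 19328 + ((180*(-2))*(2*(1/16)*20) + 54) = 19328 + (-360*5/2 + 54) = 19328 + (-900 + 54) = 19328 - 846 = 18482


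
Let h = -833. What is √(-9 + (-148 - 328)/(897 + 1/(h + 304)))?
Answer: I*√33530293171/59314 ≈ 3.0872*I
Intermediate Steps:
√(-9 + (-148 - 328)/(897 + 1/(h + 304))) = √(-9 + (-148 - 328)/(897 + 1/(-833 + 304))) = √(-9 - 476/(897 + 1/(-529))) = √(-9 - 476/(897 - 1/529)) = √(-9 - 476/474512/529) = √(-9 - 476*529/474512) = √(-9 - 62951/118628) = √(-1130603/118628) = I*√33530293171/59314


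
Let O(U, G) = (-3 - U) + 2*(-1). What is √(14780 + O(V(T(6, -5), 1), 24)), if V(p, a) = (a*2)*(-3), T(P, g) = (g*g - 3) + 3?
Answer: √14781 ≈ 121.58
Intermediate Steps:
T(P, g) = g² (T(P, g) = (g² - 3) + 3 = (-3 + g²) + 3 = g²)
V(p, a) = -6*a (V(p, a) = (2*a)*(-3) = -6*a)
O(U, G) = -5 - U (O(U, G) = (-3 - U) - 2 = -5 - U)
√(14780 + O(V(T(6, -5), 1), 24)) = √(14780 + (-5 - (-6))) = √(14780 + (-5 - 1*(-6))) = √(14780 + (-5 + 6)) = √(14780 + 1) = √14781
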